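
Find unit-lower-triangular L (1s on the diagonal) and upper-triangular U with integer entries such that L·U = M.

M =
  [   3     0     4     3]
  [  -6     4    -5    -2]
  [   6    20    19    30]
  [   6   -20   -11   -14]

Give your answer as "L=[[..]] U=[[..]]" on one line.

  r1 -= -2·r0 → [0,4,3,4]
  r2 -= 2·r0 → [0,20,11,24]
  r3 -= 2·r0 → [0,-20,-19,-20]
  r2 -= 5·r1 → [0,0,-4,4]
  r3 -= -5·r1 → [0,0,-4,0]
  r3 -= 1·r2 → [0,0,0,-4]

L=[[1,0,0,0],[-2,1,0,0],[2,5,1,0],[2,-5,1,1]] U=[[3,0,4,3],[0,4,3,4],[0,0,-4,4],[0,0,0,-4]]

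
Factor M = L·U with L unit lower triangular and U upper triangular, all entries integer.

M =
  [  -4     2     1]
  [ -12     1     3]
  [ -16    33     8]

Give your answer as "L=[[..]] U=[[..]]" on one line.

L=[[1,0,0],[3,1,0],[4,-5,1]] U=[[-4,2,1],[0,-5,0],[0,0,4]]

  row1 -= 3·row0 → [0,-5,0]
  row2 -= 4·row0 → [0,25,4]
  row2 -= -5·row1 → [0,0,4]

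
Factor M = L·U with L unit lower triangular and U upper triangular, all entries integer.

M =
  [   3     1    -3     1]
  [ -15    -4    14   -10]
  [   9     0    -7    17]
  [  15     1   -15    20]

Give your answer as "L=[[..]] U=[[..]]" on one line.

L=[[1,0,0,0],[-5,1,0,0],[3,-3,1,0],[5,-4,4,1]] U=[[3,1,-3,1],[0,1,-1,-5],[0,0,-1,-1],[0,0,0,-1]]

  R1 -= -5·R0 → [0,1,-1,-5]
  R2 -= 3·R0 → [0,-3,2,14]
  R3 -= 5·R0 → [0,-4,0,15]
  R2 -= -3·R1 → [0,0,-1,-1]
  R3 -= -4·R1 → [0,0,-4,-5]
  R3 -= 4·R2 → [0,0,0,-1]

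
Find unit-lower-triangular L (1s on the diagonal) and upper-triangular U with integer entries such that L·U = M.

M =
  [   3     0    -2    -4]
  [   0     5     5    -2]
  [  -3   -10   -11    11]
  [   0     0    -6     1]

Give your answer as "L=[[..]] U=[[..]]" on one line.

L=[[1,0,0,0],[0,1,0,0],[-1,-2,1,0],[0,0,2,1]] U=[[3,0,-2,-4],[0,5,5,-2],[0,0,-3,3],[0,0,0,-5]]

  r1 -= 0·r0 → [0,5,5,-2]
  r2 -= -1·r0 → [0,-10,-13,7]
  r3 -= 0·r0 → [0,0,-6,1]
  r2 -= -2·r1 → [0,0,-3,3]
  r3 -= 0·r1 → [0,0,-6,1]
  r3 -= 2·r2 → [0,0,0,-5]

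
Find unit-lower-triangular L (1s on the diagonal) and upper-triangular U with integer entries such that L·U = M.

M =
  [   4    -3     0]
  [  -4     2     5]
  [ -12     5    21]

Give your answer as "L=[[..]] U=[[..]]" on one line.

L=[[1,0,0],[-1,1,0],[-3,4,1]] U=[[4,-3,0],[0,-1,5],[0,0,1]]

  r1 -= -1·r0 → [0,-1,5]
  r2 -= -3·r0 → [0,-4,21]
  r2 -= 4·r1 → [0,0,1]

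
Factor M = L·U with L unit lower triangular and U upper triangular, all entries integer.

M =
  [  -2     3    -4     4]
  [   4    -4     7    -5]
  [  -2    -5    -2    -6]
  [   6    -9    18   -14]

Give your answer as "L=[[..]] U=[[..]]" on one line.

  row1 -= -2·row0 → [0,2,-1,3]
  row2 -= 1·row0 → [0,-8,2,-10]
  row3 -= -3·row0 → [0,0,6,-2]
  row2 -= -4·row1 → [0,0,-2,2]
  row3 -= 0·row1 → [0,0,6,-2]
  row3 -= -3·row2 → [0,0,0,4]

L=[[1,0,0,0],[-2,1,0,0],[1,-4,1,0],[-3,0,-3,1]] U=[[-2,3,-4,4],[0,2,-1,3],[0,0,-2,2],[0,0,0,4]]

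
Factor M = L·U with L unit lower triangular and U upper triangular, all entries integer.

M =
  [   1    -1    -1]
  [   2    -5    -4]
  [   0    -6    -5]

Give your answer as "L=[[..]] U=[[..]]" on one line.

L=[[1,0,0],[2,1,0],[0,2,1]] U=[[1,-1,-1],[0,-3,-2],[0,0,-1]]

  R1 -= 2·R0 → [0,-3,-2]
  R2 -= 0·R0 → [0,-6,-5]
  R2 -= 2·R1 → [0,0,-1]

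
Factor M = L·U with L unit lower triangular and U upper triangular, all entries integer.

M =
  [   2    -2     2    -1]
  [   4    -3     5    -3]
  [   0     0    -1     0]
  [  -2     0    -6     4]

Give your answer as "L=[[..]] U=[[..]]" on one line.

L=[[1,0,0,0],[2,1,0,0],[0,0,1,0],[-1,-2,2,1]] U=[[2,-2,2,-1],[0,1,1,-1],[0,0,-1,0],[0,0,0,1]]

  r1 -= 2·r0 → [0,1,1,-1]
  r2 -= 0·r0 → [0,0,-1,0]
  r3 -= -1·r0 → [0,-2,-4,3]
  r2 -= 0·r1 → [0,0,-1,0]
  r3 -= -2·r1 → [0,0,-2,1]
  r3 -= 2·r2 → [0,0,0,1]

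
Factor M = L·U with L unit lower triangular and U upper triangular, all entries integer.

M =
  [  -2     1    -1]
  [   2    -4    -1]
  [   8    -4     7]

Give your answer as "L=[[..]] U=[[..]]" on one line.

L=[[1,0,0],[-1,1,0],[-4,0,1]] U=[[-2,1,-1],[0,-3,-2],[0,0,3]]

  r1 -= -1·r0 → [0,-3,-2]
  r2 -= -4·r0 → [0,0,3]
  r2 -= 0·r1 → [0,0,3]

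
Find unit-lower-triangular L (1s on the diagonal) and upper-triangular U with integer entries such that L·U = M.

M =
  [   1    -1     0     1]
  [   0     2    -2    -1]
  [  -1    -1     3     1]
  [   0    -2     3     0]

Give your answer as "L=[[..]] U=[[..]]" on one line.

  row1 -= 0·row0 → [0,2,-2,-1]
  row2 -= -1·row0 → [0,-2,3,2]
  row3 -= 0·row0 → [0,-2,3,0]
  row2 -= -1·row1 → [0,0,1,1]
  row3 -= -1·row1 → [0,0,1,-1]
  row3 -= 1·row2 → [0,0,0,-2]

L=[[1,0,0,0],[0,1,0,0],[-1,-1,1,0],[0,-1,1,1]] U=[[1,-1,0,1],[0,2,-2,-1],[0,0,1,1],[0,0,0,-2]]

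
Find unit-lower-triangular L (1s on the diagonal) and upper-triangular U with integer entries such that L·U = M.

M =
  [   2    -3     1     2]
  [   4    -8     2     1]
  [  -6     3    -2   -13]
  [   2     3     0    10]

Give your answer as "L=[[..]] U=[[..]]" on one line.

L=[[1,0,0,0],[2,1,0,0],[-3,3,1,0],[1,-3,-1,1]] U=[[2,-3,1,2],[0,-2,0,-3],[0,0,1,2],[0,0,0,1]]

  row1 -= 2·row0 → [0,-2,0,-3]
  row2 -= -3·row0 → [0,-6,1,-7]
  row3 -= 1·row0 → [0,6,-1,8]
  row2 -= 3·row1 → [0,0,1,2]
  row3 -= -3·row1 → [0,0,-1,-1]
  row3 -= -1·row2 → [0,0,0,1]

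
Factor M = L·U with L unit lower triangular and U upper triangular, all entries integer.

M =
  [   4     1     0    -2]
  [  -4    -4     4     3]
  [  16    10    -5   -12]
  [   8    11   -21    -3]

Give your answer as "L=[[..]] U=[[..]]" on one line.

  row1 -= -1·row0 → [0,-3,4,1]
  row2 -= 4·row0 → [0,6,-5,-4]
  row3 -= 2·row0 → [0,9,-21,1]
  row2 -= -2·row1 → [0,0,3,-2]
  row3 -= -3·row1 → [0,0,-9,4]
  row3 -= -3·row2 → [0,0,0,-2]

L=[[1,0,0,0],[-1,1,0,0],[4,-2,1,0],[2,-3,-3,1]] U=[[4,1,0,-2],[0,-3,4,1],[0,0,3,-2],[0,0,0,-2]]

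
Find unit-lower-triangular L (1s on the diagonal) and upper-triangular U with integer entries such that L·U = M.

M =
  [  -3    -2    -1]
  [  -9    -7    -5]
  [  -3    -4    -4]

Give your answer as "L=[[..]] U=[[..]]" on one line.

  R1 -= 3·R0 → [0,-1,-2]
  R2 -= 1·R0 → [0,-2,-3]
  R2 -= 2·R1 → [0,0,1]

L=[[1,0,0],[3,1,0],[1,2,1]] U=[[-3,-2,-1],[0,-1,-2],[0,0,1]]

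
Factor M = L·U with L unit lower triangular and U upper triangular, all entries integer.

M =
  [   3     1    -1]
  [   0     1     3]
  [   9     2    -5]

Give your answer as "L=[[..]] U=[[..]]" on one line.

L=[[1,0,0],[0,1,0],[3,-1,1]] U=[[3,1,-1],[0,1,3],[0,0,1]]

  r1 -= 0·r0 → [0,1,3]
  r2 -= 3·r0 → [0,-1,-2]
  r2 -= -1·r1 → [0,0,1]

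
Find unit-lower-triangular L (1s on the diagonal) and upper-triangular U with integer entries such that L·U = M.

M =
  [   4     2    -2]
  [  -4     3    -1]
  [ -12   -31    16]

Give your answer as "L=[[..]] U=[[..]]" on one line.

  r1 -= -1·r0 → [0,5,-3]
  r2 -= -3·r0 → [0,-25,10]
  r2 -= -5·r1 → [0,0,-5]

L=[[1,0,0],[-1,1,0],[-3,-5,1]] U=[[4,2,-2],[0,5,-3],[0,0,-5]]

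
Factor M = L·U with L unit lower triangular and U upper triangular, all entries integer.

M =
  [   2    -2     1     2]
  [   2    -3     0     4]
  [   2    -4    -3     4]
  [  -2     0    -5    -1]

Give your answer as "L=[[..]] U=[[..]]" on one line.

  r1 -= 1·r0 → [0,-1,-1,2]
  r2 -= 1·r0 → [0,-2,-4,2]
  r3 -= -1·r0 → [0,-2,-4,1]
  r2 -= 2·r1 → [0,0,-2,-2]
  r3 -= 2·r1 → [0,0,-2,-3]
  r3 -= 1·r2 → [0,0,0,-1]

L=[[1,0,0,0],[1,1,0,0],[1,2,1,0],[-1,2,1,1]] U=[[2,-2,1,2],[0,-1,-1,2],[0,0,-2,-2],[0,0,0,-1]]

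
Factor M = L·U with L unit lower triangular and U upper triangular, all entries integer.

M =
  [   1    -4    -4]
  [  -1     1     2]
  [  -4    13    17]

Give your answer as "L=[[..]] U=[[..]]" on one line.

L=[[1,0,0],[-1,1,0],[-4,1,1]] U=[[1,-4,-4],[0,-3,-2],[0,0,3]]

  row1 -= -1·row0 → [0,-3,-2]
  row2 -= -4·row0 → [0,-3,1]
  row2 -= 1·row1 → [0,0,3]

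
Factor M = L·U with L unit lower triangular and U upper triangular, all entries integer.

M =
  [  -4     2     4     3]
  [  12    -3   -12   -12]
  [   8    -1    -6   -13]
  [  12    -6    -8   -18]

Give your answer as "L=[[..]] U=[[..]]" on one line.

L=[[1,0,0,0],[-3,1,0,0],[-2,1,1,0],[-3,0,2,1]] U=[[-4,2,4,3],[0,3,0,-3],[0,0,2,-4],[0,0,0,-1]]

  r1 -= -3·r0 → [0,3,0,-3]
  r2 -= -2·r0 → [0,3,2,-7]
  r3 -= -3·r0 → [0,0,4,-9]
  r2 -= 1·r1 → [0,0,2,-4]
  r3 -= 0·r1 → [0,0,4,-9]
  r3 -= 2·r2 → [0,0,0,-1]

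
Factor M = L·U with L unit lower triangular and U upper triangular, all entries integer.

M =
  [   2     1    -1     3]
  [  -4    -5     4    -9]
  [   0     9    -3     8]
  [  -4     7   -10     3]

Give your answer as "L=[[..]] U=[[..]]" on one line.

  R1 -= -2·R0 → [0,-3,2,-3]
  R2 -= 0·R0 → [0,9,-3,8]
  R3 -= -2·R0 → [0,9,-12,9]
  R2 -= -3·R1 → [0,0,3,-1]
  R3 -= -3·R1 → [0,0,-6,0]
  R3 -= -2·R2 → [0,0,0,-2]

L=[[1,0,0,0],[-2,1,0,0],[0,-3,1,0],[-2,-3,-2,1]] U=[[2,1,-1,3],[0,-3,2,-3],[0,0,3,-1],[0,0,0,-2]]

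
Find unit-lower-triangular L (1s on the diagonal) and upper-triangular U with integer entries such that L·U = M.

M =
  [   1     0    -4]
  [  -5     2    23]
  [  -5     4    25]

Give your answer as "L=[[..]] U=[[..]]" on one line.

L=[[1,0,0],[-5,1,0],[-5,2,1]] U=[[1,0,-4],[0,2,3],[0,0,-1]]

  row1 -= -5·row0 → [0,2,3]
  row2 -= -5·row0 → [0,4,5]
  row2 -= 2·row1 → [0,0,-1]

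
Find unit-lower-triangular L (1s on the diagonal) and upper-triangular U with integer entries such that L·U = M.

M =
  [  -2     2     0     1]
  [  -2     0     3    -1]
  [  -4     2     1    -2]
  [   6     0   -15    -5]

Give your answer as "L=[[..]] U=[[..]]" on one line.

L=[[1,0,0,0],[1,1,0,0],[2,1,1,0],[-3,-3,3,1]] U=[[-2,2,0,1],[0,-2,3,-2],[0,0,-2,-2],[0,0,0,-2]]

  row1 -= 1·row0 → [0,-2,3,-2]
  row2 -= 2·row0 → [0,-2,1,-4]
  row3 -= -3·row0 → [0,6,-15,-2]
  row2 -= 1·row1 → [0,0,-2,-2]
  row3 -= -3·row1 → [0,0,-6,-8]
  row3 -= 3·row2 → [0,0,0,-2]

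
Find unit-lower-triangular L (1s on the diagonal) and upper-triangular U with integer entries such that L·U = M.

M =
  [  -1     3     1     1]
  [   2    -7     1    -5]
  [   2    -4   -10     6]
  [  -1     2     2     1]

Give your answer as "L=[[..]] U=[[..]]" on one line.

  row1 -= -2·row0 → [0,-1,3,-3]
  row2 -= -2·row0 → [0,2,-8,8]
  row3 -= 1·row0 → [0,-1,1,0]
  row2 -= -2·row1 → [0,0,-2,2]
  row3 -= 1·row1 → [0,0,-2,3]
  row3 -= 1·row2 → [0,0,0,1]

L=[[1,0,0,0],[-2,1,0,0],[-2,-2,1,0],[1,1,1,1]] U=[[-1,3,1,1],[0,-1,3,-3],[0,0,-2,2],[0,0,0,1]]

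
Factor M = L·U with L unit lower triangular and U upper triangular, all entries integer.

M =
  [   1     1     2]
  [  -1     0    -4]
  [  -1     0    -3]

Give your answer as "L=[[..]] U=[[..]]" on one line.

L=[[1,0,0],[-1,1,0],[-1,1,1]] U=[[1,1,2],[0,1,-2],[0,0,1]]

  r1 -= -1·r0 → [0,1,-2]
  r2 -= -1·r0 → [0,1,-1]
  r2 -= 1·r1 → [0,0,1]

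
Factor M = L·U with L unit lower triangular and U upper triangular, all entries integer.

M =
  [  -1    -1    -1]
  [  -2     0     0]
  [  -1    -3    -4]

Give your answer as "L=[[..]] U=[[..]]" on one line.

  row1 -= 2·row0 → [0,2,2]
  row2 -= 1·row0 → [0,-2,-3]
  row2 -= -1·row1 → [0,0,-1]

L=[[1,0,0],[2,1,0],[1,-1,1]] U=[[-1,-1,-1],[0,2,2],[0,0,-1]]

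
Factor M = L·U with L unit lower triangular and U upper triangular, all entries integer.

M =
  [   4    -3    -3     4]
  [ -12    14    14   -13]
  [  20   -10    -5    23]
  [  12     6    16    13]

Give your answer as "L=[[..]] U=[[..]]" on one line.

L=[[1,0,0,0],[-3,1,0,0],[5,1,1,0],[3,3,2,1]] U=[[4,-3,-3,4],[0,5,5,-1],[0,0,5,4],[0,0,0,-4]]

  R1 -= -3·R0 → [0,5,5,-1]
  R2 -= 5·R0 → [0,5,10,3]
  R3 -= 3·R0 → [0,15,25,1]
  R2 -= 1·R1 → [0,0,5,4]
  R3 -= 3·R1 → [0,0,10,4]
  R3 -= 2·R2 → [0,0,0,-4]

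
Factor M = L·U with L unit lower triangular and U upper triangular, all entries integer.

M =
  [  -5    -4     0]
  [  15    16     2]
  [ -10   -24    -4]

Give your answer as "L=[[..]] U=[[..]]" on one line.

  row1 -= -3·row0 → [0,4,2]
  row2 -= 2·row0 → [0,-16,-4]
  row2 -= -4·row1 → [0,0,4]

L=[[1,0,0],[-3,1,0],[2,-4,1]] U=[[-5,-4,0],[0,4,2],[0,0,4]]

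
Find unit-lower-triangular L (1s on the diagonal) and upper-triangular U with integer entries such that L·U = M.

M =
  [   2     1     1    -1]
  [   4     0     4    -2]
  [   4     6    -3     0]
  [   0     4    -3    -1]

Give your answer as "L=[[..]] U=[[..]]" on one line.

  row1 -= 2·row0 → [0,-2,2,0]
  row2 -= 2·row0 → [0,4,-5,2]
  row3 -= 0·row0 → [0,4,-3,-1]
  row2 -= -2·row1 → [0,0,-1,2]
  row3 -= -2·row1 → [0,0,1,-1]
  row3 -= -1·row2 → [0,0,0,1]

L=[[1,0,0,0],[2,1,0,0],[2,-2,1,0],[0,-2,-1,1]] U=[[2,1,1,-1],[0,-2,2,0],[0,0,-1,2],[0,0,0,1]]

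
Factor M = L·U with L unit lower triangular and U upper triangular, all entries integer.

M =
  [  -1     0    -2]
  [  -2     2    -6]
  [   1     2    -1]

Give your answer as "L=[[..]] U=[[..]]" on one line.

L=[[1,0,0],[2,1,0],[-1,1,1]] U=[[-1,0,-2],[0,2,-2],[0,0,-1]]

  r1 -= 2·r0 → [0,2,-2]
  r2 -= -1·r0 → [0,2,-3]
  r2 -= 1·r1 → [0,0,-1]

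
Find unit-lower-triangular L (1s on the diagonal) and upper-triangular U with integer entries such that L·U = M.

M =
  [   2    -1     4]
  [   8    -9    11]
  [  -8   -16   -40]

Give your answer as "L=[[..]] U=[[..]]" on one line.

  R1 -= 4·R0 → [0,-5,-5]
  R2 -= -4·R0 → [0,-20,-24]
  R2 -= 4·R1 → [0,0,-4]

L=[[1,0,0],[4,1,0],[-4,4,1]] U=[[2,-1,4],[0,-5,-5],[0,0,-4]]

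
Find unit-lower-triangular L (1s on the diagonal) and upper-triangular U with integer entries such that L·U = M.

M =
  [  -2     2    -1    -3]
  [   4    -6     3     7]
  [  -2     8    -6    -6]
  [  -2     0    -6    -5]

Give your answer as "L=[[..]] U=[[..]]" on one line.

L=[[1,0,0,0],[-2,1,0,0],[1,-3,1,0],[1,1,3,1]] U=[[-2,2,-1,-3],[0,-2,1,1],[0,0,-2,0],[0,0,0,-3]]

  R1 -= -2·R0 → [0,-2,1,1]
  R2 -= 1·R0 → [0,6,-5,-3]
  R3 -= 1·R0 → [0,-2,-5,-2]
  R2 -= -3·R1 → [0,0,-2,0]
  R3 -= 1·R1 → [0,0,-6,-3]
  R3 -= 3·R2 → [0,0,0,-3]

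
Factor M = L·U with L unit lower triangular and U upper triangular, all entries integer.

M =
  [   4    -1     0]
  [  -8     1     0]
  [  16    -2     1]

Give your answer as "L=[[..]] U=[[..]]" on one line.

L=[[1,0,0],[-2,1,0],[4,-2,1]] U=[[4,-1,0],[0,-1,0],[0,0,1]]

  row1 -= -2·row0 → [0,-1,0]
  row2 -= 4·row0 → [0,2,1]
  row2 -= -2·row1 → [0,0,1]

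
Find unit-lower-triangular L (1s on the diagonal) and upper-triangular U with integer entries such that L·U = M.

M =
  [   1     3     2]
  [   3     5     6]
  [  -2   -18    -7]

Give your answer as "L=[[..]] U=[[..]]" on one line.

L=[[1,0,0],[3,1,0],[-2,3,1]] U=[[1,3,2],[0,-4,0],[0,0,-3]]

  r1 -= 3·r0 → [0,-4,0]
  r2 -= -2·r0 → [0,-12,-3]
  r2 -= 3·r1 → [0,0,-3]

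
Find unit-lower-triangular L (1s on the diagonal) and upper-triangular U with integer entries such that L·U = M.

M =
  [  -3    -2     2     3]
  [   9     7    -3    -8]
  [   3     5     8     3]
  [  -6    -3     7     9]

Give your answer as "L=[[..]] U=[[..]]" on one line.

L=[[1,0,0,0],[-3,1,0,0],[-1,3,1,0],[2,1,0,1]] U=[[-3,-2,2,3],[0,1,3,1],[0,0,1,3],[0,0,0,2]]

  row1 -= -3·row0 → [0,1,3,1]
  row2 -= -1·row0 → [0,3,10,6]
  row3 -= 2·row0 → [0,1,3,3]
  row2 -= 3·row1 → [0,0,1,3]
  row3 -= 1·row1 → [0,0,0,2]
  row3 -= 0·row2 → [0,0,0,2]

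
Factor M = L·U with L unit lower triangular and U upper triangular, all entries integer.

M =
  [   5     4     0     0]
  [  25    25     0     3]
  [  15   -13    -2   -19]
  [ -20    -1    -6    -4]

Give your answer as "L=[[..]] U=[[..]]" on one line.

  row1 -= 5·row0 → [0,5,0,3]
  row2 -= 3·row0 → [0,-25,-2,-19]
  row3 -= -4·row0 → [0,15,-6,-4]
  row2 -= -5·row1 → [0,0,-2,-4]
  row3 -= 3·row1 → [0,0,-6,-13]
  row3 -= 3·row2 → [0,0,0,-1]

L=[[1,0,0,0],[5,1,0,0],[3,-5,1,0],[-4,3,3,1]] U=[[5,4,0,0],[0,5,0,3],[0,0,-2,-4],[0,0,0,-1]]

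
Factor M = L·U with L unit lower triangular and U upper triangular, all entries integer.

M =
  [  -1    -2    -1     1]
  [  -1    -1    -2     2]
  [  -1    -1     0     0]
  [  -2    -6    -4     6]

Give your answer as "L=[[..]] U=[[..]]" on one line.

L=[[1,0,0,0],[1,1,0,0],[1,1,1,0],[2,-2,-2,1]] U=[[-1,-2,-1,1],[0,1,-1,1],[0,0,2,-2],[0,0,0,2]]

  r1 -= 1·r0 → [0,1,-1,1]
  r2 -= 1·r0 → [0,1,1,-1]
  r3 -= 2·r0 → [0,-2,-2,4]
  r2 -= 1·r1 → [0,0,2,-2]
  r3 -= -2·r1 → [0,0,-4,6]
  r3 -= -2·r2 → [0,0,0,2]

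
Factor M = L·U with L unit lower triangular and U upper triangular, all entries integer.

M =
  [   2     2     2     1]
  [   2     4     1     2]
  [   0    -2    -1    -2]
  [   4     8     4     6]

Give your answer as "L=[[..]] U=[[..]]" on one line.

  R1 -= 1·R0 → [0,2,-1,1]
  R2 -= 0·R0 → [0,-2,-1,-2]
  R3 -= 2·R0 → [0,4,0,4]
  R2 -= -1·R1 → [0,0,-2,-1]
  R3 -= 2·R1 → [0,0,2,2]
  R3 -= -1·R2 → [0,0,0,1]

L=[[1,0,0,0],[1,1,0,0],[0,-1,1,0],[2,2,-1,1]] U=[[2,2,2,1],[0,2,-1,1],[0,0,-2,-1],[0,0,0,1]]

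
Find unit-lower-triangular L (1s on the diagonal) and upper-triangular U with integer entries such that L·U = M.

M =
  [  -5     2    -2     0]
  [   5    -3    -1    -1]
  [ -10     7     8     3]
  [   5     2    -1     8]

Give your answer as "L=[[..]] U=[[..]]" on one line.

L=[[1,0,0,0],[-1,1,0,0],[2,-3,1,0],[-1,-4,-5,1]] U=[[-5,2,-2,0],[0,-1,-3,-1],[0,0,3,0],[0,0,0,4]]

  row1 -= -1·row0 → [0,-1,-3,-1]
  row2 -= 2·row0 → [0,3,12,3]
  row3 -= -1·row0 → [0,4,-3,8]
  row2 -= -3·row1 → [0,0,3,0]
  row3 -= -4·row1 → [0,0,-15,4]
  row3 -= -5·row2 → [0,0,0,4]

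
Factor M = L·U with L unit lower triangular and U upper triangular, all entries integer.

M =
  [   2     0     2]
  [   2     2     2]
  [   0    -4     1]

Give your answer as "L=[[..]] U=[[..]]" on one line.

  R1 -= 1·R0 → [0,2,0]
  R2 -= 0·R0 → [0,-4,1]
  R2 -= -2·R1 → [0,0,1]

L=[[1,0,0],[1,1,0],[0,-2,1]] U=[[2,0,2],[0,2,0],[0,0,1]]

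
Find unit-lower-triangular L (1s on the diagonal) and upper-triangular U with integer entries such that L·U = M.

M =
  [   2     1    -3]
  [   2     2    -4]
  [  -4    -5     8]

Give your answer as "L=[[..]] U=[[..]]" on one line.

L=[[1,0,0],[1,1,0],[-2,-3,1]] U=[[2,1,-3],[0,1,-1],[0,0,-1]]

  r1 -= 1·r0 → [0,1,-1]
  r2 -= -2·r0 → [0,-3,2]
  r2 -= -3·r1 → [0,0,-1]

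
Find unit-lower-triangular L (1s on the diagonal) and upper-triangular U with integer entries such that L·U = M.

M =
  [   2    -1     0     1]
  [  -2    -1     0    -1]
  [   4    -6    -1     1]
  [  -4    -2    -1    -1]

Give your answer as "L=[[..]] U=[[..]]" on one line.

  r1 -= -1·r0 → [0,-2,0,0]
  r2 -= 2·r0 → [0,-4,-1,-1]
  r3 -= -2·r0 → [0,-4,-1,1]
  r2 -= 2·r1 → [0,0,-1,-1]
  r3 -= 2·r1 → [0,0,-1,1]
  r3 -= 1·r2 → [0,0,0,2]

L=[[1,0,0,0],[-1,1,0,0],[2,2,1,0],[-2,2,1,1]] U=[[2,-1,0,1],[0,-2,0,0],[0,0,-1,-1],[0,0,0,2]]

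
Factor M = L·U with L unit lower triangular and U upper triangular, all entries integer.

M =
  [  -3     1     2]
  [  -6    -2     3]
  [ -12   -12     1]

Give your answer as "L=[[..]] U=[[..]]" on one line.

L=[[1,0,0],[2,1,0],[4,4,1]] U=[[-3,1,2],[0,-4,-1],[0,0,-3]]

  r1 -= 2·r0 → [0,-4,-1]
  r2 -= 4·r0 → [0,-16,-7]
  r2 -= 4·r1 → [0,0,-3]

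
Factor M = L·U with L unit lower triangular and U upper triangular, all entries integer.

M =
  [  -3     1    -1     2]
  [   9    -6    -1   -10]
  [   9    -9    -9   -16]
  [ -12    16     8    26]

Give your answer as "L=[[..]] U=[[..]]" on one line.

  R1 -= -3·R0 → [0,-3,-4,-4]
  R2 -= -3·R0 → [0,-6,-12,-10]
  R3 -= 4·R0 → [0,12,12,18]
  R2 -= 2·R1 → [0,0,-4,-2]
  R3 -= -4·R1 → [0,0,-4,2]
  R3 -= 1·R2 → [0,0,0,4]

L=[[1,0,0,0],[-3,1,0,0],[-3,2,1,0],[4,-4,1,1]] U=[[-3,1,-1,2],[0,-3,-4,-4],[0,0,-4,-2],[0,0,0,4]]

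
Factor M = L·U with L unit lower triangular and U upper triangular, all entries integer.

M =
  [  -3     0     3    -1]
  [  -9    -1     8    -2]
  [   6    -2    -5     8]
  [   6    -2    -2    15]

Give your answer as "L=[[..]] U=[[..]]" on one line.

L=[[1,0,0,0],[3,1,0,0],[-2,2,1,0],[-2,2,2,1]] U=[[-3,0,3,-1],[0,-1,-1,1],[0,0,3,4],[0,0,0,3]]

  r1 -= 3·r0 → [0,-1,-1,1]
  r2 -= -2·r0 → [0,-2,1,6]
  r3 -= -2·r0 → [0,-2,4,13]
  r2 -= 2·r1 → [0,0,3,4]
  r3 -= 2·r1 → [0,0,6,11]
  r3 -= 2·r2 → [0,0,0,3]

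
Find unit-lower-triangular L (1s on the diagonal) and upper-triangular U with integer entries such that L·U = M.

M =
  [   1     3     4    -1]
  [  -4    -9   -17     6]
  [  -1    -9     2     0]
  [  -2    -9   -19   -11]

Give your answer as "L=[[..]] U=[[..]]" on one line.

  R1 -= -4·R0 → [0,3,-1,2]
  R2 -= -1·R0 → [0,-6,6,-1]
  R3 -= -2·R0 → [0,-3,-11,-13]
  R2 -= -2·R1 → [0,0,4,3]
  R3 -= -1·R1 → [0,0,-12,-11]
  R3 -= -3·R2 → [0,0,0,-2]

L=[[1,0,0,0],[-4,1,0,0],[-1,-2,1,0],[-2,-1,-3,1]] U=[[1,3,4,-1],[0,3,-1,2],[0,0,4,3],[0,0,0,-2]]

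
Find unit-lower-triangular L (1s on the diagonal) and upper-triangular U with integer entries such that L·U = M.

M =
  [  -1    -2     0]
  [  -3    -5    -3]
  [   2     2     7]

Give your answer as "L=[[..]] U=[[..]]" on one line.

L=[[1,0,0],[3,1,0],[-2,-2,1]] U=[[-1,-2,0],[0,1,-3],[0,0,1]]

  row1 -= 3·row0 → [0,1,-3]
  row2 -= -2·row0 → [0,-2,7]
  row2 -= -2·row1 → [0,0,1]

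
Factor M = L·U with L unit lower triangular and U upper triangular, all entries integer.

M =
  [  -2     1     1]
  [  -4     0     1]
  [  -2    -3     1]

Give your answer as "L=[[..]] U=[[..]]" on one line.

  r1 -= 2·r0 → [0,-2,-1]
  r2 -= 1·r0 → [0,-4,0]
  r2 -= 2·r1 → [0,0,2]

L=[[1,0,0],[2,1,0],[1,2,1]] U=[[-2,1,1],[0,-2,-1],[0,0,2]]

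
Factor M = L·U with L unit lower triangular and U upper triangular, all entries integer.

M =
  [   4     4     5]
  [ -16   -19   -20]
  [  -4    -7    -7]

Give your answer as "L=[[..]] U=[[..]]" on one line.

  R1 -= -4·R0 → [0,-3,0]
  R2 -= -1·R0 → [0,-3,-2]
  R2 -= 1·R1 → [0,0,-2]

L=[[1,0,0],[-4,1,0],[-1,1,1]] U=[[4,4,5],[0,-3,0],[0,0,-2]]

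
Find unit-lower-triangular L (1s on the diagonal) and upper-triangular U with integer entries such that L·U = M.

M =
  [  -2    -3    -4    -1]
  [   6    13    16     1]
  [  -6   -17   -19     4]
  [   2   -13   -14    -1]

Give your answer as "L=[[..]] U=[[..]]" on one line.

L=[[1,0,0,0],[-3,1,0,0],[3,-2,1,0],[-1,-4,-2,1]] U=[[-2,-3,-4,-1],[0,4,4,-2],[0,0,1,3],[0,0,0,-4]]

  row1 -= -3·row0 → [0,4,4,-2]
  row2 -= 3·row0 → [0,-8,-7,7]
  row3 -= -1·row0 → [0,-16,-18,-2]
  row2 -= -2·row1 → [0,0,1,3]
  row3 -= -4·row1 → [0,0,-2,-10]
  row3 -= -2·row2 → [0,0,0,-4]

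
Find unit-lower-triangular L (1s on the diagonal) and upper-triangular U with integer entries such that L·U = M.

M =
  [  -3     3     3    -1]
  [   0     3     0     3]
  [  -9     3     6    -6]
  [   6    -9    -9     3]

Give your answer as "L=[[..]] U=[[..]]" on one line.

  r1 -= 0·r0 → [0,3,0,3]
  r2 -= 3·r0 → [0,-6,-3,-3]
  r3 -= -2·r0 → [0,-3,-3,1]
  r2 -= -2·r1 → [0,0,-3,3]
  r3 -= -1·r1 → [0,0,-3,4]
  r3 -= 1·r2 → [0,0,0,1]

L=[[1,0,0,0],[0,1,0,0],[3,-2,1,0],[-2,-1,1,1]] U=[[-3,3,3,-1],[0,3,0,3],[0,0,-3,3],[0,0,0,1]]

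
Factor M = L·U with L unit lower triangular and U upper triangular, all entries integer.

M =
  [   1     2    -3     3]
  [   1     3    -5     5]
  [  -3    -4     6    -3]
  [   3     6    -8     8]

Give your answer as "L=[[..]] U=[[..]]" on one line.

  r1 -= 1·r0 → [0,1,-2,2]
  r2 -= -3·r0 → [0,2,-3,6]
  r3 -= 3·r0 → [0,0,1,-1]
  r2 -= 2·r1 → [0,0,1,2]
  r3 -= 0·r1 → [0,0,1,-1]
  r3 -= 1·r2 → [0,0,0,-3]

L=[[1,0,0,0],[1,1,0,0],[-3,2,1,0],[3,0,1,1]] U=[[1,2,-3,3],[0,1,-2,2],[0,0,1,2],[0,0,0,-3]]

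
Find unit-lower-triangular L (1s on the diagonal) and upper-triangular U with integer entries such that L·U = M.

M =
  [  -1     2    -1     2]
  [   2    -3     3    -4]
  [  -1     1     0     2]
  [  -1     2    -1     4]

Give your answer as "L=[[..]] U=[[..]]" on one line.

  row1 -= -2·row0 → [0,1,1,0]
  row2 -= 1·row0 → [0,-1,1,0]
  row3 -= 1·row0 → [0,0,0,2]
  row2 -= -1·row1 → [0,0,2,0]
  row3 -= 0·row1 → [0,0,0,2]
  row3 -= 0·row2 → [0,0,0,2]

L=[[1,0,0,0],[-2,1,0,0],[1,-1,1,0],[1,0,0,1]] U=[[-1,2,-1,2],[0,1,1,0],[0,0,2,0],[0,0,0,2]]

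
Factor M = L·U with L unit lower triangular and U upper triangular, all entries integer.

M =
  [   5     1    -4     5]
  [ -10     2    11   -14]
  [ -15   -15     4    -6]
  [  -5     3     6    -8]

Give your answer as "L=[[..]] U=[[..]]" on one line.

L=[[1,0,0,0],[-2,1,0,0],[-3,-3,1,0],[-1,1,-1,1]] U=[[5,1,-4,5],[0,4,3,-4],[0,0,1,-3],[0,0,0,-2]]

  row1 -= -2·row0 → [0,4,3,-4]
  row2 -= -3·row0 → [0,-12,-8,9]
  row3 -= -1·row0 → [0,4,2,-3]
  row2 -= -3·row1 → [0,0,1,-3]
  row3 -= 1·row1 → [0,0,-1,1]
  row3 -= -1·row2 → [0,0,0,-2]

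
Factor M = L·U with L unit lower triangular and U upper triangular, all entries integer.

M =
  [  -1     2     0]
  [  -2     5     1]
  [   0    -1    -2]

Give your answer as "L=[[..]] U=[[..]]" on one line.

  row1 -= 2·row0 → [0,1,1]
  row2 -= 0·row0 → [0,-1,-2]
  row2 -= -1·row1 → [0,0,-1]

L=[[1,0,0],[2,1,0],[0,-1,1]] U=[[-1,2,0],[0,1,1],[0,0,-1]]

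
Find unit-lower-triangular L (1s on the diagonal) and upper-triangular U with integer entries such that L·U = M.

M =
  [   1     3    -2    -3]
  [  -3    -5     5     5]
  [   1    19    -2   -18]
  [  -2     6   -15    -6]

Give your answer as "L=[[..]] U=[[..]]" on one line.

L=[[1,0,0,0],[-3,1,0,0],[1,4,1,0],[-2,3,-4,1]] U=[[1,3,-2,-3],[0,4,-1,-4],[0,0,4,1],[0,0,0,4]]

  row1 -= -3·row0 → [0,4,-1,-4]
  row2 -= 1·row0 → [0,16,0,-15]
  row3 -= -2·row0 → [0,12,-19,-12]
  row2 -= 4·row1 → [0,0,4,1]
  row3 -= 3·row1 → [0,0,-16,0]
  row3 -= -4·row2 → [0,0,0,4]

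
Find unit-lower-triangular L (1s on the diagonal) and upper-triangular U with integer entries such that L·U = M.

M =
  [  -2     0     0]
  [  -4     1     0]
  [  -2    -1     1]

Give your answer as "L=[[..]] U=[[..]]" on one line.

L=[[1,0,0],[2,1,0],[1,-1,1]] U=[[-2,0,0],[0,1,0],[0,0,1]]

  row1 -= 2·row0 → [0,1,0]
  row2 -= 1·row0 → [0,-1,1]
  row2 -= -1·row1 → [0,0,1]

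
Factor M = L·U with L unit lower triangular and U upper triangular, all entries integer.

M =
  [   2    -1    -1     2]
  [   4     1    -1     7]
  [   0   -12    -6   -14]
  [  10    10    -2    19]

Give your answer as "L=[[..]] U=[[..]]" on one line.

L=[[1,0,0,0],[2,1,0,0],[0,-4,1,0],[5,5,1,1]] U=[[2,-1,-1,2],[0,3,1,3],[0,0,-2,-2],[0,0,0,-4]]

  R1 -= 2·R0 → [0,3,1,3]
  R2 -= 0·R0 → [0,-12,-6,-14]
  R3 -= 5·R0 → [0,15,3,9]
  R2 -= -4·R1 → [0,0,-2,-2]
  R3 -= 5·R1 → [0,0,-2,-6]
  R3 -= 1·R2 → [0,0,0,-4]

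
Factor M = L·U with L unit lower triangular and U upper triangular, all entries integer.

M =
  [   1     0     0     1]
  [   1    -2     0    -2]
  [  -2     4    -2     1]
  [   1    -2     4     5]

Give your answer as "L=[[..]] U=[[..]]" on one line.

  row1 -= 1·row0 → [0,-2,0,-3]
  row2 -= -2·row0 → [0,4,-2,3]
  row3 -= 1·row0 → [0,-2,4,4]
  row2 -= -2·row1 → [0,0,-2,-3]
  row3 -= 1·row1 → [0,0,4,7]
  row3 -= -2·row2 → [0,0,0,1]

L=[[1,0,0,0],[1,1,0,0],[-2,-2,1,0],[1,1,-2,1]] U=[[1,0,0,1],[0,-2,0,-3],[0,0,-2,-3],[0,0,0,1]]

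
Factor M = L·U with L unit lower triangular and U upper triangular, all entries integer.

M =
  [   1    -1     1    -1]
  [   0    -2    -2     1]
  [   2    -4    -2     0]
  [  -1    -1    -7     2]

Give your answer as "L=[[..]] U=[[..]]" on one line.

L=[[1,0,0,0],[0,1,0,0],[2,1,1,0],[-1,1,2,1]] U=[[1,-1,1,-1],[0,-2,-2,1],[0,0,-2,1],[0,0,0,-2]]

  row1 -= 0·row0 → [0,-2,-2,1]
  row2 -= 2·row0 → [0,-2,-4,2]
  row3 -= -1·row0 → [0,-2,-6,1]
  row2 -= 1·row1 → [0,0,-2,1]
  row3 -= 1·row1 → [0,0,-4,0]
  row3 -= 2·row2 → [0,0,0,-2]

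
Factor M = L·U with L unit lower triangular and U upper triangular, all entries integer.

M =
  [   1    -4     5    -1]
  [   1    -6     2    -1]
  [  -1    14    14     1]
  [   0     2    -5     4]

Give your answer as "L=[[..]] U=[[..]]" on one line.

L=[[1,0,0,0],[1,1,0,0],[-1,-5,1,0],[0,-1,-2,1]] U=[[1,-4,5,-1],[0,-2,-3,0],[0,0,4,0],[0,0,0,4]]

  r1 -= 1·r0 → [0,-2,-3,0]
  r2 -= -1·r0 → [0,10,19,0]
  r3 -= 0·r0 → [0,2,-5,4]
  r2 -= -5·r1 → [0,0,4,0]
  r3 -= -1·r1 → [0,0,-8,4]
  r3 -= -2·r2 → [0,0,0,4]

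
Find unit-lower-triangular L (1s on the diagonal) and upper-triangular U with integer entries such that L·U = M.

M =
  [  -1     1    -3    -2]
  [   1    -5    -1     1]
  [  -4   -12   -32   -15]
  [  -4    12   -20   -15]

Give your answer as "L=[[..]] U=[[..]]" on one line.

L=[[1,0,0,0],[-1,1,0,0],[4,4,1,0],[4,-2,4,1]] U=[[-1,1,-3,-2],[0,-4,-4,-1],[0,0,-4,-3],[0,0,0,3]]

  r1 -= -1·r0 → [0,-4,-4,-1]
  r2 -= 4·r0 → [0,-16,-20,-7]
  r3 -= 4·r0 → [0,8,-8,-7]
  r2 -= 4·r1 → [0,0,-4,-3]
  r3 -= -2·r1 → [0,0,-16,-9]
  r3 -= 4·r2 → [0,0,0,3]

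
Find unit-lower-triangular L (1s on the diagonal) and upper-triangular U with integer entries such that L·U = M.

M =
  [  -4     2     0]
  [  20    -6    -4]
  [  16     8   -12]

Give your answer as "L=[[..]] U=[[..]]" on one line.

  R1 -= -5·R0 → [0,4,-4]
  R2 -= -4·R0 → [0,16,-12]
  R2 -= 4·R1 → [0,0,4]

L=[[1,0,0],[-5,1,0],[-4,4,1]] U=[[-4,2,0],[0,4,-4],[0,0,4]]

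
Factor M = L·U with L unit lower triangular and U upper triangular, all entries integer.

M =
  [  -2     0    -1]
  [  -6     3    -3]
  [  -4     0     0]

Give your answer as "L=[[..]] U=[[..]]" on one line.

L=[[1,0,0],[3,1,0],[2,0,1]] U=[[-2,0,-1],[0,3,0],[0,0,2]]

  row1 -= 3·row0 → [0,3,0]
  row2 -= 2·row0 → [0,0,2]
  row2 -= 0·row1 → [0,0,2]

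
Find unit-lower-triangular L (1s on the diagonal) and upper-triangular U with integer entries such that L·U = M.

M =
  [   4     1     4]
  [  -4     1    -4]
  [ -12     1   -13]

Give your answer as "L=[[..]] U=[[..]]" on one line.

L=[[1,0,0],[-1,1,0],[-3,2,1]] U=[[4,1,4],[0,2,0],[0,0,-1]]

  R1 -= -1·R0 → [0,2,0]
  R2 -= -3·R0 → [0,4,-1]
  R2 -= 2·R1 → [0,0,-1]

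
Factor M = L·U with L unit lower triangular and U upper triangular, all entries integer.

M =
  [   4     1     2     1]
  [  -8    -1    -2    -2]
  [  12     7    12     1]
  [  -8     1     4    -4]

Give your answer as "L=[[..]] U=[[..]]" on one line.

L=[[1,0,0,0],[-2,1,0,0],[3,4,1,0],[-2,3,-1,1]] U=[[4,1,2,1],[0,1,2,0],[0,0,-2,-2],[0,0,0,-4]]

  r1 -= -2·r0 → [0,1,2,0]
  r2 -= 3·r0 → [0,4,6,-2]
  r3 -= -2·r0 → [0,3,8,-2]
  r2 -= 4·r1 → [0,0,-2,-2]
  r3 -= 3·r1 → [0,0,2,-2]
  r3 -= -1·r2 → [0,0,0,-4]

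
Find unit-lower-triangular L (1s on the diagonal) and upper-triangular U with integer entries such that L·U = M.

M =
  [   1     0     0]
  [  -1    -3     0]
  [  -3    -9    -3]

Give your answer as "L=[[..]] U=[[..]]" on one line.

L=[[1,0,0],[-1,1,0],[-3,3,1]] U=[[1,0,0],[0,-3,0],[0,0,-3]]

  r1 -= -1·r0 → [0,-3,0]
  r2 -= -3·r0 → [0,-9,-3]
  r2 -= 3·r1 → [0,0,-3]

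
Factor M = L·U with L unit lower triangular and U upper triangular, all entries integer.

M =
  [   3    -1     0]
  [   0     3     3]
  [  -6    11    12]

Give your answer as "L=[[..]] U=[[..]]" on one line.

  R1 -= 0·R0 → [0,3,3]
  R2 -= -2·R0 → [0,9,12]
  R2 -= 3·R1 → [0,0,3]

L=[[1,0,0],[0,1,0],[-2,3,1]] U=[[3,-1,0],[0,3,3],[0,0,3]]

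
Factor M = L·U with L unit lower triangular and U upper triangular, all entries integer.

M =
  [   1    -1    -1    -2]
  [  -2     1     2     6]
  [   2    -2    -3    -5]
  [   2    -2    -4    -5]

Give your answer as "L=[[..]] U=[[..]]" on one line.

L=[[1,0,0,0],[-2,1,0,0],[2,0,1,0],[2,0,2,1]] U=[[1,-1,-1,-2],[0,-1,0,2],[0,0,-1,-1],[0,0,0,1]]

  row1 -= -2·row0 → [0,-1,0,2]
  row2 -= 2·row0 → [0,0,-1,-1]
  row3 -= 2·row0 → [0,0,-2,-1]
  row2 -= 0·row1 → [0,0,-1,-1]
  row3 -= 0·row1 → [0,0,-2,-1]
  row3 -= 2·row2 → [0,0,0,1]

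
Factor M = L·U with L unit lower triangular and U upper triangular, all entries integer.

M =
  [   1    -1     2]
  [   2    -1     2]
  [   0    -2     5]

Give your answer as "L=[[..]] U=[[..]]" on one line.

  R1 -= 2·R0 → [0,1,-2]
  R2 -= 0·R0 → [0,-2,5]
  R2 -= -2·R1 → [0,0,1]

L=[[1,0,0],[2,1,0],[0,-2,1]] U=[[1,-1,2],[0,1,-2],[0,0,1]]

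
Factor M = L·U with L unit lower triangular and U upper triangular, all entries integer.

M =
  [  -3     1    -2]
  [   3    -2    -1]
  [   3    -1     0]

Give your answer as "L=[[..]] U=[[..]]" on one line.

  R1 -= -1·R0 → [0,-1,-3]
  R2 -= -1·R0 → [0,0,-2]
  R2 -= 0·R1 → [0,0,-2]

L=[[1,0,0],[-1,1,0],[-1,0,1]] U=[[-3,1,-2],[0,-1,-3],[0,0,-2]]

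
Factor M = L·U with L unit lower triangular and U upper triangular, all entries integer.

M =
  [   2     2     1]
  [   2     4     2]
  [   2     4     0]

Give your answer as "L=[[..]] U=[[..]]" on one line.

L=[[1,0,0],[1,1,0],[1,1,1]] U=[[2,2,1],[0,2,1],[0,0,-2]]

  r1 -= 1·r0 → [0,2,1]
  r2 -= 1·r0 → [0,2,-1]
  r2 -= 1·r1 → [0,0,-2]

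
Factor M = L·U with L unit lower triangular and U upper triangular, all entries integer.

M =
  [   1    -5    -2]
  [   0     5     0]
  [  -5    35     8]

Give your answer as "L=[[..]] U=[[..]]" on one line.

  r1 -= 0·r0 → [0,5,0]
  r2 -= -5·r0 → [0,10,-2]
  r2 -= 2·r1 → [0,0,-2]

L=[[1,0,0],[0,1,0],[-5,2,1]] U=[[1,-5,-2],[0,5,0],[0,0,-2]]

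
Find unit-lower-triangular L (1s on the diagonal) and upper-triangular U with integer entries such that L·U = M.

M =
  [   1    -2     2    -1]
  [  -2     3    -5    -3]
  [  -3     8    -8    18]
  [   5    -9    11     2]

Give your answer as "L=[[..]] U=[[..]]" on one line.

  row1 -= -2·row0 → [0,-1,-1,-5]
  row2 -= -3·row0 → [0,2,-2,15]
  row3 -= 5·row0 → [0,1,1,7]
  row2 -= -2·row1 → [0,0,-4,5]
  row3 -= -1·row1 → [0,0,0,2]
  row3 -= 0·row2 → [0,0,0,2]

L=[[1,0,0,0],[-2,1,0,0],[-3,-2,1,0],[5,-1,0,1]] U=[[1,-2,2,-1],[0,-1,-1,-5],[0,0,-4,5],[0,0,0,2]]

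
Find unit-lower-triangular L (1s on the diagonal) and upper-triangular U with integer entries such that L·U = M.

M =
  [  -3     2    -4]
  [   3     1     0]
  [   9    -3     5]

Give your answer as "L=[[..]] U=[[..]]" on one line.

L=[[1,0,0],[-1,1,0],[-3,1,1]] U=[[-3,2,-4],[0,3,-4],[0,0,-3]]

  r1 -= -1·r0 → [0,3,-4]
  r2 -= -3·r0 → [0,3,-7]
  r2 -= 1·r1 → [0,0,-3]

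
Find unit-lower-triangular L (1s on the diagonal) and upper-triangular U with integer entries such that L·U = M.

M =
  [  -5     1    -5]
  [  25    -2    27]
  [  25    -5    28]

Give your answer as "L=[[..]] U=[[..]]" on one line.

  R1 -= -5·R0 → [0,3,2]
  R2 -= -5·R0 → [0,0,3]
  R2 -= 0·R1 → [0,0,3]

L=[[1,0,0],[-5,1,0],[-5,0,1]] U=[[-5,1,-5],[0,3,2],[0,0,3]]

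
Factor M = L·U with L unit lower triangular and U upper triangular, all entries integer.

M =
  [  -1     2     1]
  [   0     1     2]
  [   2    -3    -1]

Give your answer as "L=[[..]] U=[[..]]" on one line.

  r1 -= 0·r0 → [0,1,2]
  r2 -= -2·r0 → [0,1,1]
  r2 -= 1·r1 → [0,0,-1]

L=[[1,0,0],[0,1,0],[-2,1,1]] U=[[-1,2,1],[0,1,2],[0,0,-1]]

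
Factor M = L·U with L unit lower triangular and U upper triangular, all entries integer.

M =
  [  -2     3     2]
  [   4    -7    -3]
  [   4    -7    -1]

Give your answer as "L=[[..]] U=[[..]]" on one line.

L=[[1,0,0],[-2,1,0],[-2,1,1]] U=[[-2,3,2],[0,-1,1],[0,0,2]]

  r1 -= -2·r0 → [0,-1,1]
  r2 -= -2·r0 → [0,-1,3]
  r2 -= 1·r1 → [0,0,2]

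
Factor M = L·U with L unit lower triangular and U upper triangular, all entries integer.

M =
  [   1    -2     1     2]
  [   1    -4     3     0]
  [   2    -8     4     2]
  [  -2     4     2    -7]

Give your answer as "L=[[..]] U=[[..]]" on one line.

  R1 -= 1·R0 → [0,-2,2,-2]
  R2 -= 2·R0 → [0,-4,2,-2]
  R3 -= -2·R0 → [0,0,4,-3]
  R2 -= 2·R1 → [0,0,-2,2]
  R3 -= 0·R1 → [0,0,4,-3]
  R3 -= -2·R2 → [0,0,0,1]

L=[[1,0,0,0],[1,1,0,0],[2,2,1,0],[-2,0,-2,1]] U=[[1,-2,1,2],[0,-2,2,-2],[0,0,-2,2],[0,0,0,1]]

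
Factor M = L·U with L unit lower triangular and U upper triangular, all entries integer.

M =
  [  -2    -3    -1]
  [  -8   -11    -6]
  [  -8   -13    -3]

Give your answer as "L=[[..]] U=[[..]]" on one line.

L=[[1,0,0],[4,1,0],[4,-1,1]] U=[[-2,-3,-1],[0,1,-2],[0,0,-1]]

  r1 -= 4·r0 → [0,1,-2]
  r2 -= 4·r0 → [0,-1,1]
  r2 -= -1·r1 → [0,0,-1]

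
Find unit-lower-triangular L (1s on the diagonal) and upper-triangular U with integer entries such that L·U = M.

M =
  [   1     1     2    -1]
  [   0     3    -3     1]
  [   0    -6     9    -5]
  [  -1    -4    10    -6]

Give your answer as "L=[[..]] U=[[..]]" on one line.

  R1 -= 0·R0 → [0,3,-3,1]
  R2 -= 0·R0 → [0,-6,9,-5]
  R3 -= -1·R0 → [0,-3,12,-7]
  R2 -= -2·R1 → [0,0,3,-3]
  R3 -= -1·R1 → [0,0,9,-6]
  R3 -= 3·R2 → [0,0,0,3]

L=[[1,0,0,0],[0,1,0,0],[0,-2,1,0],[-1,-1,3,1]] U=[[1,1,2,-1],[0,3,-3,1],[0,0,3,-3],[0,0,0,3]]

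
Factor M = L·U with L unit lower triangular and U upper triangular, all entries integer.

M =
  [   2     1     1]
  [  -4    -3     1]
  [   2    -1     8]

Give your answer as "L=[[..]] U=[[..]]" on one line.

L=[[1,0,0],[-2,1,0],[1,2,1]] U=[[2,1,1],[0,-1,3],[0,0,1]]

  r1 -= -2·r0 → [0,-1,3]
  r2 -= 1·r0 → [0,-2,7]
  r2 -= 2·r1 → [0,0,1]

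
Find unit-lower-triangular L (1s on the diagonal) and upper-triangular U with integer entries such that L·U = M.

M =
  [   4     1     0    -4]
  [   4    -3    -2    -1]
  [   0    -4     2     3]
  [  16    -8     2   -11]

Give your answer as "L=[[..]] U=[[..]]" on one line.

  r1 -= 1·r0 → [0,-4,-2,3]
  r2 -= 0·r0 → [0,-4,2,3]
  r3 -= 4·r0 → [0,-12,2,5]
  r2 -= 1·r1 → [0,0,4,0]
  r3 -= 3·r1 → [0,0,8,-4]
  r3 -= 2·r2 → [0,0,0,-4]

L=[[1,0,0,0],[1,1,0,0],[0,1,1,0],[4,3,2,1]] U=[[4,1,0,-4],[0,-4,-2,3],[0,0,4,0],[0,0,0,-4]]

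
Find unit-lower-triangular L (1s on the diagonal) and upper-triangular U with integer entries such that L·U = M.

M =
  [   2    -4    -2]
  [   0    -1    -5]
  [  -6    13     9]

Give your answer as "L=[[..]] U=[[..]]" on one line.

  row1 -= 0·row0 → [0,-1,-5]
  row2 -= -3·row0 → [0,1,3]
  row2 -= -1·row1 → [0,0,-2]

L=[[1,0,0],[0,1,0],[-3,-1,1]] U=[[2,-4,-2],[0,-1,-5],[0,0,-2]]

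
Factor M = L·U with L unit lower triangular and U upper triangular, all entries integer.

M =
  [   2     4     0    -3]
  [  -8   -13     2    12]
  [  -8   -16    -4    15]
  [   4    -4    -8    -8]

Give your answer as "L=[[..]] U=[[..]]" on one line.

  R1 -= -4·R0 → [0,3,2,0]
  R2 -= -4·R0 → [0,0,-4,3]
  R3 -= 2·R0 → [0,-12,-8,-2]
  R2 -= 0·R1 → [0,0,-4,3]
  R3 -= -4·R1 → [0,0,0,-2]
  R3 -= 0·R2 → [0,0,0,-2]

L=[[1,0,0,0],[-4,1,0,0],[-4,0,1,0],[2,-4,0,1]] U=[[2,4,0,-3],[0,3,2,0],[0,0,-4,3],[0,0,0,-2]]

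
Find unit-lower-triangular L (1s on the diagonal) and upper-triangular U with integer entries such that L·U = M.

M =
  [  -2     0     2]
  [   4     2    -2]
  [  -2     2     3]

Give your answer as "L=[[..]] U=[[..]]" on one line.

L=[[1,0,0],[-2,1,0],[1,1,1]] U=[[-2,0,2],[0,2,2],[0,0,-1]]

  r1 -= -2·r0 → [0,2,2]
  r2 -= 1·r0 → [0,2,1]
  r2 -= 1·r1 → [0,0,-1]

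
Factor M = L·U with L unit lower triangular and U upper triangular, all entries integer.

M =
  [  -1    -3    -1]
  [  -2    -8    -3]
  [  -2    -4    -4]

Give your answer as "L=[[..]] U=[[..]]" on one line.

  row1 -= 2·row0 → [0,-2,-1]
  row2 -= 2·row0 → [0,2,-2]
  row2 -= -1·row1 → [0,0,-3]

L=[[1,0,0],[2,1,0],[2,-1,1]] U=[[-1,-3,-1],[0,-2,-1],[0,0,-3]]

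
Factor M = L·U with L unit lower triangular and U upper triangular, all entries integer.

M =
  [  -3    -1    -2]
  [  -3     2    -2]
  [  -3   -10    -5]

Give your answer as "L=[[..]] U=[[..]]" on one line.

L=[[1,0,0],[1,1,0],[1,-3,1]] U=[[-3,-1,-2],[0,3,0],[0,0,-3]]

  R1 -= 1·R0 → [0,3,0]
  R2 -= 1·R0 → [0,-9,-3]
  R2 -= -3·R1 → [0,0,-3]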